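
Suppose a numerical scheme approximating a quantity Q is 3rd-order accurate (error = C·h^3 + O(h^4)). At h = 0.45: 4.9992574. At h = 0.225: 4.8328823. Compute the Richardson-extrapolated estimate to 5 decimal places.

4.80911

The leading error scales as h^3; refining by a factor of 2 reduces it by 2^3 = 8.
Extrapolated value = (8·A(h/2) − A(h)) / (8 − 1)
= (8·4.8328823 − 4.9992574) / 7
= 33.6638010 / 7 = 4.8091144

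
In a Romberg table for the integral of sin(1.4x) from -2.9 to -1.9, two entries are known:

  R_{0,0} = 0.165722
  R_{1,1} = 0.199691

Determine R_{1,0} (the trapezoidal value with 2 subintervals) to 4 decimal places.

0.1912

From R_{1,1} = (4·R_{1,0} − R_{0,0})/3, solve for R_{1,0}:
4·R_{1,0} = 3·0.199691 + 0.165722 = 0.764795
R_{1,0} = 0.191199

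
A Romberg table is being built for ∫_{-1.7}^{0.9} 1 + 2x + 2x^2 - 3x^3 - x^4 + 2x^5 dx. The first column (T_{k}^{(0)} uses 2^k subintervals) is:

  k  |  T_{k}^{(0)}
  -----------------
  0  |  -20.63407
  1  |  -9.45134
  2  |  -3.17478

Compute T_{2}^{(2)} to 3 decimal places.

Richardson extrapolation on the trapezoidal column (denominator 4−1=3):
T_{1}^{(1)} = -9.45134 + (-9.45134 − (-20.63407))/3 = -5.72376
T_{2}^{(1)} = (4·(-3.17478) − (-9.45134)) / 3 = -1.08259
T_{2}^{(2)} = -1.08259 + (-1.08259 − (-5.72376))/15 = -0.77318

-0.773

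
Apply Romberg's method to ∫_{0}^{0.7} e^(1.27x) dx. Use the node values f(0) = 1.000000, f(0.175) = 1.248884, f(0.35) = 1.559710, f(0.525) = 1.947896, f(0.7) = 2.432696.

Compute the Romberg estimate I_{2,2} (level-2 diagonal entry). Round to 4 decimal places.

1.1281

I_{0,0} (trapezoid, 1 panel, h=0.7000): 1.201444
I_{1,0} (trapezoid, 2 panels, h=0.3500): 1.146620
I_{2,0} (trapezoid, 4 panels, h=0.1750): 1.132747
I_{1,1} = 1.146620 + (1.146620 − 1.201444)/3 = 1.128345
I_{2,1} = 1.132747 + (1.132747 − 1.146620)/3 = 1.128123
I_{2,2} = 1.128123 + (1.128123 − 1.128345)/15 = 1.128108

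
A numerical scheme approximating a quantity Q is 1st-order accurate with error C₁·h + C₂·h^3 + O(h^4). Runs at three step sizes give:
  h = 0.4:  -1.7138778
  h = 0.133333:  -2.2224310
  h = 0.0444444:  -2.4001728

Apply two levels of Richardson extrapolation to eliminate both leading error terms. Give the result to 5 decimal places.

First eliminate the h term (factor 3^1 = 3):
  B₁ = (3·(-2.2224310) − (-1.7138778))/2 = -2.4767076
  B₂ = (3·(-2.4001728) − (-2.2224310))/2 = -2.4890437
Then eliminate the h^3 term (factor 3^3 = 27):
  (27·(-2.4890437) − (-2.4767076))/26 = -2.4895182

-2.48952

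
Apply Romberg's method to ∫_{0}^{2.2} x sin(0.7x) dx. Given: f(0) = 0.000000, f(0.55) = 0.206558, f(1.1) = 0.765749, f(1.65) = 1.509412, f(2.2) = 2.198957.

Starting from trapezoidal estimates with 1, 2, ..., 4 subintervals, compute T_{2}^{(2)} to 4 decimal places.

T_{0}^{(0)} (trapezoid, 1 panel, h=2.2000): 2.418853
T_{1}^{(0)} (trapezoid, 2 panels, h=1.1000): 2.051750
T_{2}^{(0)} (trapezoid, 4 panels, h=0.5500): 1.969659
T_{1}^{(1)} = 2.051750 + (2.051750 − 2.418853)/3 = 1.929382
T_{2}^{(1)} = 1.969659 + (1.969659 − 2.051750)/3 = 1.942295
T_{2}^{(2)} = 1.942295 + (1.942295 − 1.929382)/15 = 1.943156

1.9432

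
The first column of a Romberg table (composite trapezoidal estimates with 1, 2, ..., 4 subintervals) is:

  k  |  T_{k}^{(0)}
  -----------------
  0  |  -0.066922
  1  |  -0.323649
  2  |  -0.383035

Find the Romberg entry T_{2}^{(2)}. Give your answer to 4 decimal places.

Richardson extrapolation on the trapezoidal column (denominator 4−1=3):
T_{1}^{(1)} = -0.323649 + (-0.323649 − (-0.066922))/3 = -0.409225
T_{2}^{(1)} = -0.383035 + (-0.383035 − (-0.323649))/3 = -0.402830
T_{2}^{(2)} = (16·(-0.402830) − (-0.409225)) / 15 = -0.402404

-0.4024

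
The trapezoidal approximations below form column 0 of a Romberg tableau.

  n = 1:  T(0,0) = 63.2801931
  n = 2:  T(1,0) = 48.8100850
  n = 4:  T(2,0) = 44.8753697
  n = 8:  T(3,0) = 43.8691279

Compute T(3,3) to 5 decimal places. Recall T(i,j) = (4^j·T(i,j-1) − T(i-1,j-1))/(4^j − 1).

43.53165

Richardson extrapolation on the trapezoidal column (denominator 4−1=3):
T(1,1) = (4·48.8100850 − 63.2801931) / 3 = 43.9867156
T(2,1) = (4·44.8753697 − 48.8100850) / 3 = 43.5637979
T(3,1) = 43.8691279 + (43.8691279 − 44.8753697)/3 = 43.5337140
T(2,2) = 43.5637979 + (43.5637979 − 43.9867156)/15 = 43.5356034
T(3,2) = 43.5337140 + (43.5337140 − 43.5637979)/15 = 43.5317084
T(3,3) = 43.5317084 + (43.5317084 − 43.5356034)/63 = 43.5316466
(Column j=1 coincides with Simpson's rule on the same nodes.)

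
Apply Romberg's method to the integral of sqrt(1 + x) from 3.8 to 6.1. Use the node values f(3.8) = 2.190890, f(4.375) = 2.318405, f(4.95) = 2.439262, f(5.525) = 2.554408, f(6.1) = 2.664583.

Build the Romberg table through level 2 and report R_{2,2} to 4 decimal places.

5.6015

R_{0,0} (trapezoid, 1 panel, h=2.3000): 5.583794
R_{1,0} (trapezoid, 2 panels, h=1.1500): 5.597048
R_{2,0} (trapezoid, 4 panels, h=0.5750): 5.600392
R_{1,1} = 5.597048 + (5.597048 − 5.583794)/3 = 5.601466
R_{2,1} = 5.600392 + (5.600392 − 5.597048)/3 = 5.601507
R_{2,2} = 5.601507 + (5.601507 − 5.601466)/15 = 5.601510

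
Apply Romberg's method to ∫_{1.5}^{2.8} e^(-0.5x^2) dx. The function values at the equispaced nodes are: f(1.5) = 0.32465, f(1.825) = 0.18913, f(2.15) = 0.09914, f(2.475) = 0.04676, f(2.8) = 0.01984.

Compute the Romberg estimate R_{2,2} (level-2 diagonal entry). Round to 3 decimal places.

0.161

R_{0,0} (trapezoid, 1 panel, h=1.3000): 0.22392
R_{1,0} (trapezoid, 2 panels, h=0.6500): 0.17640
R_{2,0} (trapezoid, 4 panels, h=0.3250): 0.16486
R_{1,1} = 0.17640 + (0.17640 − 0.22392)/3 = 0.16056
R_{2,1} = 0.16486 + (0.16486 − 0.17640)/3 = 0.16101
R_{2,2} = 0.16101 + (0.16101 − 0.16056)/15 = 0.16104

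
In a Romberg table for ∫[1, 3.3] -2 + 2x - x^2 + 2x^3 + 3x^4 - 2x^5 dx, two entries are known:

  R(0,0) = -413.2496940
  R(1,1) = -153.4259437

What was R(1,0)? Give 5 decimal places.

From R(1,1) = (4·R(1,0) − R(0,0))/3, solve for R(1,0):
4·R(1,0) = 3·(-153.4259437) + (-413.2496940) = -873.5275251
R(1,0) = -218.3818813

-218.38188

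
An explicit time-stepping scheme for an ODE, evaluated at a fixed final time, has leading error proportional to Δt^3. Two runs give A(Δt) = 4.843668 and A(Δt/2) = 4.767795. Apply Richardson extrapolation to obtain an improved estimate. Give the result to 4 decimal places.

4.7570

The leading error scales as Δt^3; refining by a factor of 2 reduces it by 2^3 = 8.
Extrapolated value = (8·A(Δt/2) − A(Δt)) / (8 − 1)
= (8·4.767795 − 4.843668) / 7
= 33.298692 / 7 = 4.756956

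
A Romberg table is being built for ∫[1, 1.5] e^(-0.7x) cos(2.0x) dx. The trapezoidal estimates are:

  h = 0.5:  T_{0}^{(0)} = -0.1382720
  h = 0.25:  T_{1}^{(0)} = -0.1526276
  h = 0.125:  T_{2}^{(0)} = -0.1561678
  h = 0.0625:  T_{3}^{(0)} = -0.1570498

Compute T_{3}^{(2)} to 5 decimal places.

T_{2}^{(1)} = (4·(-0.1561678) − (-0.1526276)) / 3 = -0.1573479
T_{3}^{(1)} = -0.1570498 + (-0.1570498 − (-0.1561678))/3 = -0.1573438
T_{3}^{(2)} = (16·(-0.1573438) − (-0.1573479)) / 15 = -0.1573435

-0.15734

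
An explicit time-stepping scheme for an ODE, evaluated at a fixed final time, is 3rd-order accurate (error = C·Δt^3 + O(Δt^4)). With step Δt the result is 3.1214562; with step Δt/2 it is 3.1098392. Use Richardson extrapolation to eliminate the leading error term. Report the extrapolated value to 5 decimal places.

3.10818

The leading error scales as Δt^3; refining by a factor of 2 reduces it by 2^3 = 8.
Extrapolated value = (8·A(Δt/2) − A(Δt)) / (8 − 1)
= (8·3.1098392 − 3.1214562) / 7
= 21.7572574 / 7 = 3.1081796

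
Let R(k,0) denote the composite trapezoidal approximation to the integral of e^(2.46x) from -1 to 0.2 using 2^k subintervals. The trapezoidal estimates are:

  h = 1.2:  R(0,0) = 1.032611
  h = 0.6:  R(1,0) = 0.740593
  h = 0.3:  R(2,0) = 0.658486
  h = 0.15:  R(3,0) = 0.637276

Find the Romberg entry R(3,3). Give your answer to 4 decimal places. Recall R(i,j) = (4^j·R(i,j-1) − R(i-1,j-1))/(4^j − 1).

Richardson extrapolation on the trapezoidal column (denominator 4−1=3):
R(1,1) = (4·0.740593 − 1.032611) / 3 = 0.643254
R(2,1) = 0.658486 + (0.658486 − 0.740593)/3 = 0.631117
R(3,1) = 0.637276 + (0.637276 − 0.658486)/3 = 0.630206
R(2,2) = 0.631117 + (0.631117 − 0.643254)/15 = 0.630308
R(3,2) = 0.630206 + (0.630206 − 0.631117)/15 = 0.630145
R(3,3) = (64·0.630145 − 0.630308) / 63 = 0.630142

0.6301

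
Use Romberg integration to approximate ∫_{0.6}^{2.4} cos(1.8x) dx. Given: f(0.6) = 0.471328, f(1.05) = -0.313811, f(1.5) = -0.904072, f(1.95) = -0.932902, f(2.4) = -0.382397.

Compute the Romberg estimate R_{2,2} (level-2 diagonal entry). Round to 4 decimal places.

R_{0,0} (trapezoid, 1 panel, h=1.8000): 0.080038
R_{1,0} (trapezoid, 2 panels, h=0.9000): -0.773646
R_{2,0} (trapezoid, 4 panels, h=0.4500): -0.947844
R_{1,1} = -0.773646 + (-0.773646 − 0.080038)/3 = -1.058207
R_{2,1} = -0.947844 + (-0.947844 − (-0.773646))/3 = -1.005910
R_{2,2} = -1.005910 + (-1.005910 − (-1.058207))/15 = -1.002424

-1.0024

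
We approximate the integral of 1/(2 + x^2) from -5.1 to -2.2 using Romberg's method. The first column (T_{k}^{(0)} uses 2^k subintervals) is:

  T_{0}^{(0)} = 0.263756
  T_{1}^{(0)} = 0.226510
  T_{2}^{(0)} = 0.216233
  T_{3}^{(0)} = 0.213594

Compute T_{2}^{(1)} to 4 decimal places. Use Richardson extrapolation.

0.2128

T_{2}^{(1)} = (4·0.216233 − 0.226510) / 3 = 0.212807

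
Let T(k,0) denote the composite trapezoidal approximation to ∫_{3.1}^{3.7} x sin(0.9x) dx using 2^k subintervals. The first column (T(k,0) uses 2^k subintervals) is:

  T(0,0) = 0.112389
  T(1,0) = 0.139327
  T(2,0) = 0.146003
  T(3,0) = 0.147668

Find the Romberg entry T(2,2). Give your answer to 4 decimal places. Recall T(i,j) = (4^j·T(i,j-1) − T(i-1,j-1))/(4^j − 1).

Richardson extrapolation on the trapezoidal column (denominator 4−1=3):
T(1,1) = (4·0.139327 − 0.112389) / 3 = 0.148306
T(2,1) = 0.146003 + (0.146003 − 0.139327)/3 = 0.148228
T(2,2) = (16·0.148228 − 0.148306) / 15 = 0.148223

0.1482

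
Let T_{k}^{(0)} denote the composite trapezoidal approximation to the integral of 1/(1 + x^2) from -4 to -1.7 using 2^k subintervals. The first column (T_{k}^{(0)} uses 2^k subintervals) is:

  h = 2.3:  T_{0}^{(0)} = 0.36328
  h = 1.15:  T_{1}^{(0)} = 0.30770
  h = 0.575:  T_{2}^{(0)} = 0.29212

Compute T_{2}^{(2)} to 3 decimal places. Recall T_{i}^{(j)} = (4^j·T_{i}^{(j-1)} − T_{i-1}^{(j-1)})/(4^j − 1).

0.287

Richardson extrapolation on the trapezoidal column (denominator 4−1=3):
T_{1}^{(1)} = (4·0.30770 − 0.36328) / 3 = 0.28917
T_{2}^{(1)} = (4·0.29212 − 0.30770) / 3 = 0.28693
T_{2}^{(2)} = (16·0.28693 − 0.28917) / 15 = 0.28678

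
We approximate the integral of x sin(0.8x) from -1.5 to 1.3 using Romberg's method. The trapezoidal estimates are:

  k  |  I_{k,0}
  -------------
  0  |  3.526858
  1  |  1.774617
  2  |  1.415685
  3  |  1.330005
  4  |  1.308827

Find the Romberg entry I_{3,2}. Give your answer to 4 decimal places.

1.3018

I_{2,1} = 1.415685 + (1.415685 − 1.774617)/3 = 1.296041
I_{3,1} = 1.330005 + (1.330005 − 1.415685)/3 = 1.301445
I_{3,2} = 1.301445 + (1.301445 − 1.296041)/15 = 1.301805
(Column j=1 coincides with Simpson's rule on the same nodes.)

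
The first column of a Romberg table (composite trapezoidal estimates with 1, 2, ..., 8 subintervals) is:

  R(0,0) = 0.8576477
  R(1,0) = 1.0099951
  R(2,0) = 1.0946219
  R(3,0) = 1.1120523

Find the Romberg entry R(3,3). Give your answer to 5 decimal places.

1.11738

Richardson extrapolation on the trapezoidal column (denominator 4−1=3):
R(1,1) = 1.0099951 + (1.0099951 − 0.8576477)/3 = 1.0607776
R(2,1) = (4·1.0946219 − 1.0099951) / 3 = 1.1228308
R(3,1) = (4·1.1120523 − 1.0946219) / 3 = 1.1178624
R(2,2) = (16·1.1228308 − 1.0607776) / 15 = 1.1269677
R(3,2) = 1.1178624 + (1.1178624 − 1.1228308)/15 = 1.1175312
R(3,3) = 1.1175312 + (1.1175312 − 1.1269677)/63 = 1.1173814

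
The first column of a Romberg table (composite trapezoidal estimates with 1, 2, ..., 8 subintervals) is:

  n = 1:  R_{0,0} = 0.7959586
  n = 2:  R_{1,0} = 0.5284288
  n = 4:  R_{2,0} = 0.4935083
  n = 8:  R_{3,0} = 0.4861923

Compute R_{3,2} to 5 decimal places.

Richardson extrapolation on the trapezoidal column (denominator 4−1=3):
R_{2,1} = (4·0.4935083 − 0.5284288) / 3 = 0.4818681
R_{3,1} = 0.4861923 + (0.4861923 − 0.4935083)/3 = 0.4837536
R_{3,2} = 0.4837536 + (0.4837536 − 0.4818681)/15 = 0.4838793

0.48388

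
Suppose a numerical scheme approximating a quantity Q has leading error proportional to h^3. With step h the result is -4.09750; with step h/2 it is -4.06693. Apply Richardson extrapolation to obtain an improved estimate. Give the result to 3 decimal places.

The leading error scales as h^3; refining by a factor of 2 reduces it by 2^3 = 8.
Extrapolated value = (8·A(h/2) − A(h)) / (8 − 1)
= (8·(-4.06693) − (-4.09750)) / 7
= -28.43794 / 7 = -4.06256

-4.063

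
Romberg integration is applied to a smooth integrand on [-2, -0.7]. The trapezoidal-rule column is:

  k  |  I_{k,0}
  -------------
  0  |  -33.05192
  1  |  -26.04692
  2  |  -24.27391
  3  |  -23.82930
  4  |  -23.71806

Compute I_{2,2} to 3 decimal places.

-23.681

Richardson extrapolation on the trapezoidal column (denominator 4−1=3):
I_{1,1} = (4·(-26.04692) − (-33.05192)) / 3 = -23.71192
I_{2,1} = (4·(-24.27391) − (-26.04692)) / 3 = -23.68291
I_{2,2} = -23.68291 + (-23.68291 − (-23.71192))/15 = -23.68098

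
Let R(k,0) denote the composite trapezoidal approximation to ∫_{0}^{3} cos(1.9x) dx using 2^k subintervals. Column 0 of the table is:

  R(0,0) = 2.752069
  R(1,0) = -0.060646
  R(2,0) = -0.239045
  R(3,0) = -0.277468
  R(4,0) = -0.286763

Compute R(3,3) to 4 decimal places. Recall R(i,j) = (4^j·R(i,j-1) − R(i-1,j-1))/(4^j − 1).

-0.2903

Richardson extrapolation on the trapezoidal column (denominator 4−1=3):
R(1,1) = (4·(-0.060646) − 2.752069) / 3 = -0.998218
R(2,1) = (4·(-0.239045) − (-0.060646)) / 3 = -0.298511
R(3,1) = -0.277468 + (-0.277468 − (-0.239045))/3 = -0.290276
R(2,2) = -0.298511 + (-0.298511 − (-0.998218))/15 = -0.251864
R(3,2) = (16·(-0.290276) − (-0.298511)) / 15 = -0.289727
R(3,3) = (64·(-0.289727) − (-0.251864)) / 63 = -0.290328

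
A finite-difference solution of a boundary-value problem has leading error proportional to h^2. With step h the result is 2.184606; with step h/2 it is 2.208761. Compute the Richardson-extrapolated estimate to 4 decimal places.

The leading error scales as h^2; refining by a factor of 2 reduces it by 2^2 = 4.
Extrapolated value = (4·A(h/2) − A(h)) / (4 − 1)
= (4·2.208761 − 2.184606) / 3
= 6.650438 / 3 = 2.216813

2.2168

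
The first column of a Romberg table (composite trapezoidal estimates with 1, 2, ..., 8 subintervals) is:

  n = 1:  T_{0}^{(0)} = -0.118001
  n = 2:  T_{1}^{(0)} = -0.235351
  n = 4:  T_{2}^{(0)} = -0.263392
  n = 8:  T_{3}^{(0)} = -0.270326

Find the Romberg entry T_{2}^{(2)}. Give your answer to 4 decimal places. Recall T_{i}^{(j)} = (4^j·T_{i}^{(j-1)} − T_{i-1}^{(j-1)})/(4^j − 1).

T_{1}^{(1)} = (4·(-0.235351) − (-0.118001)) / 3 = -0.274468
T_{2}^{(1)} = (4·(-0.263392) − (-0.235351)) / 3 = -0.272739
T_{2}^{(2)} = -0.272739 + (-0.272739 − (-0.274468))/15 = -0.272624

-0.2726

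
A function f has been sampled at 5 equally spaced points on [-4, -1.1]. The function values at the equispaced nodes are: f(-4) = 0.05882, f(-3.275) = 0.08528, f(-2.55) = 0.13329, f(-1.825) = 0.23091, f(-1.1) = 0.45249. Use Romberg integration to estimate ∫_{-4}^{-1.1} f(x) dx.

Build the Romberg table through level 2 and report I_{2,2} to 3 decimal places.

0.493

I_{0,0} (trapezoid, 1 panel, h=2.9000): 0.74140
I_{1,0} (trapezoid, 2 panels, h=1.4500): 0.56397
I_{2,0} (trapezoid, 4 panels, h=0.7250): 0.51122
I_{1,1} = 0.56397 + (0.56397 − 0.74140)/3 = 0.50483
I_{2,1} = 0.51122 + (0.51122 − 0.56397)/3 = 0.49364
I_{2,2} = 0.49364 + (0.49364 − 0.50483)/15 = 0.49289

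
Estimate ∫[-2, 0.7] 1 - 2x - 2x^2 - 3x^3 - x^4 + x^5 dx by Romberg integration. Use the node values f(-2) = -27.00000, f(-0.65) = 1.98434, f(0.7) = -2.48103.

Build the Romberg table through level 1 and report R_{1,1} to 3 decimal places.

-9.695

R_{0,0} (trapezoid, 1 panel, h=2.7000): -39.79939
R_{1,0} (trapezoid, 2 panels, h=1.3500): -17.22084
R_{1,1} = -17.22084 + (-17.22084 − (-39.79939))/3 = -9.69466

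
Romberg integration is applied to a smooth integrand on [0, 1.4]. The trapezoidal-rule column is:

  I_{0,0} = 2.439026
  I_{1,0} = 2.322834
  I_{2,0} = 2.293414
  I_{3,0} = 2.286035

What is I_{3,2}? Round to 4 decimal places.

2.2836

Richardson extrapolation on the trapezoidal column (denominator 4−1=3):
I_{2,1} = 2.293414 + (2.293414 − 2.322834)/3 = 2.283607
I_{3,1} = 2.286035 + (2.286035 − 2.293414)/3 = 2.283575
I_{3,2} = (16·2.283575 − 2.283607) / 15 = 2.283573
(Column j=1 coincides with Simpson's rule on the same nodes.)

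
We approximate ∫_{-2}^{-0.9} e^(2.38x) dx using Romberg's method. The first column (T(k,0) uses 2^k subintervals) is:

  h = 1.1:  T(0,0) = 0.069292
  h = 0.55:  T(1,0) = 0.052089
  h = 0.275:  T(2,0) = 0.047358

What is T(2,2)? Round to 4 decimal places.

0.0457

Richardson extrapolation on the trapezoidal column (denominator 4−1=3):
T(1,1) = 0.052089 + (0.052089 − 0.069292)/3 = 0.046355
T(2,1) = 0.047358 + (0.047358 − 0.052089)/3 = 0.045781
T(2,2) = 0.045781 + (0.045781 − 0.046355)/15 = 0.045743
(Column j=1 coincides with Simpson's rule on the same nodes.)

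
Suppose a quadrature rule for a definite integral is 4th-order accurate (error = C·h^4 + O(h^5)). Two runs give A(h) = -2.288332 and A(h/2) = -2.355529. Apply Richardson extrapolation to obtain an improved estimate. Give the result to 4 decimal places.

-2.3600

The leading error scales as h^4; refining by a factor of 2 reduces it by 2^4 = 16.
Extrapolated value = (16·A(h/2) − A(h)) / (16 − 1)
= (16·(-2.355529) − (-2.288332)) / 15
= -35.400132 / 15 = -2.360009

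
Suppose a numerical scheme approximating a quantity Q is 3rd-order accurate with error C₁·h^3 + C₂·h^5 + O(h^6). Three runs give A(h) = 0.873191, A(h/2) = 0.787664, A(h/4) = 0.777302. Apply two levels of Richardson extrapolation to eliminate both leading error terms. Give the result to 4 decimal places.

First eliminate the h^3 term (factor 2^3 = 8):
  B₁ = (8·0.787664 − 0.873191)/7 = 0.775446
  B₂ = (8·0.777302 − 0.787664)/7 = 0.775822
Then eliminate the h^5 term (factor 2^5 = 32):
  (32·0.775822 − 0.775446)/31 = 0.775834

0.7758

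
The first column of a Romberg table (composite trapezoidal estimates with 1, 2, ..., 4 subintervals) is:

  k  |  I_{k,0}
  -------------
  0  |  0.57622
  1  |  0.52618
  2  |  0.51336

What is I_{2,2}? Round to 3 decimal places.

I_{1,1} = 0.52618 + (0.52618 − 0.57622)/3 = 0.50950
I_{2,1} = (4·0.51336 − 0.52618) / 3 = 0.50909
I_{2,2} = 0.50909 + (0.50909 − 0.50950)/15 = 0.50906

0.509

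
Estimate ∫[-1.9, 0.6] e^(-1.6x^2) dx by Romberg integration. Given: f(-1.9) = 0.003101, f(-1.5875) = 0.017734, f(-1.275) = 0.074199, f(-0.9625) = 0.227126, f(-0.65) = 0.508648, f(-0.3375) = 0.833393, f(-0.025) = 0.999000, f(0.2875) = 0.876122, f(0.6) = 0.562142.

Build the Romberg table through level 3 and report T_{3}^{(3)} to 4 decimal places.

T_{0}^{(0)} (trapezoid, 1 panel, h=2.5000): 0.706554
T_{1}^{(0)} (trapezoid, 2 panels, h=1.2500): 0.989087
T_{2}^{(0)} (trapezoid, 4 panels, h=0.6250): 1.165293
T_{3}^{(0)} (trapezoid, 8 panels, h=0.3125): 1.193389
T_{1}^{(1)} = 0.989087 + (0.989087 − 0.706554)/3 = 1.083265
T_{2}^{(1)} = 1.165293 + (1.165293 − 0.989087)/3 = 1.224028
T_{3}^{(1)} = 1.193389 + (1.193389 − 1.165293)/3 = 1.202754
T_{2}^{(2)} = 1.224028 + (1.224028 − 1.083265)/15 = 1.233412
T_{3}^{(2)} = 1.202754 + (1.202754 − 1.224028)/15 = 1.201336
T_{3}^{(3)} = 1.201336 + (1.201336 − 1.233412)/63 = 1.200827

1.2008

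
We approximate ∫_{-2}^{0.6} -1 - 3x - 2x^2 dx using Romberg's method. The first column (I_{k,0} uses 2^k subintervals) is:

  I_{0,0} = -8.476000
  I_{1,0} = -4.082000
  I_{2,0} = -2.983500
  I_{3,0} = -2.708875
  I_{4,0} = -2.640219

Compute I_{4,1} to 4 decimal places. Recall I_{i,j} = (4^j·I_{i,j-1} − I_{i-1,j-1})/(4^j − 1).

-2.6173

I_{4,1} = (4·(-2.640219) − (-2.708875)) / 3 = -2.617334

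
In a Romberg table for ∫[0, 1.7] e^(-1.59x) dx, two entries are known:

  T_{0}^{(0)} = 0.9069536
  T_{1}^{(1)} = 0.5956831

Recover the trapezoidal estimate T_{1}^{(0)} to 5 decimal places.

0.67350

From T_{1}^{(1)} = (4·T_{1}^{(0)} − T_{0}^{(0)})/3, solve for T_{1}^{(0)}:
4·T_{1}^{(0)} = 3·0.5956831 + 0.9069536 = 2.6940029
T_{1}^{(0)} = 0.6735007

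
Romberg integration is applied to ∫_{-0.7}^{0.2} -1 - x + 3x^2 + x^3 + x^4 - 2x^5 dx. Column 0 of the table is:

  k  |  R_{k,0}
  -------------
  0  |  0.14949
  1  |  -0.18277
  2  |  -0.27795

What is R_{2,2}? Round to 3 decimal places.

Richardson extrapolation on the trapezoidal column (denominator 4−1=3):
R_{1,1} = (4·(-0.18277) − 0.14949) / 3 = -0.29352
R_{2,1} = (4·(-0.27795) − (-0.18277)) / 3 = -0.30968
R_{2,2} = -0.30968 + (-0.30968 − (-0.29352))/15 = -0.31076

-0.311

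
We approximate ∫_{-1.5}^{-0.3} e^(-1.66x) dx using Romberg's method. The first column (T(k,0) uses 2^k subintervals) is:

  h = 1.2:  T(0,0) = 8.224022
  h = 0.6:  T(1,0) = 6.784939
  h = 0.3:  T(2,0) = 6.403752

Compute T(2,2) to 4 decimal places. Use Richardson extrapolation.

6.2748

T(1,1) = (4·6.784939 − 8.224022) / 3 = 6.305245
T(2,1) = (4·6.403752 − 6.784939) / 3 = 6.276690
T(2,2) = 6.276690 + (6.276690 − 6.305245)/15 = 6.274786
(Column j=1 coincides with Simpson's rule on the same nodes.)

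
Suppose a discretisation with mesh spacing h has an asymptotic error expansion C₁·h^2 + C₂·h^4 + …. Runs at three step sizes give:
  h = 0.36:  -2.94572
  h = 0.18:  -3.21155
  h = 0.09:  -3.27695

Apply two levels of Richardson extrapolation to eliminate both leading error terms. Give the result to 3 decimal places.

First eliminate the h^2 term (factor 2^2 = 4):
  B₁ = (4·(-3.21155) − (-2.94572))/3 = -3.30016
  B₂ = (4·(-3.27695) − (-3.21155))/3 = -3.29875
Then eliminate the h^4 term (factor 2^4 = 16):
  (16·(-3.29875) − (-3.30016))/15 = -3.29866

-3.299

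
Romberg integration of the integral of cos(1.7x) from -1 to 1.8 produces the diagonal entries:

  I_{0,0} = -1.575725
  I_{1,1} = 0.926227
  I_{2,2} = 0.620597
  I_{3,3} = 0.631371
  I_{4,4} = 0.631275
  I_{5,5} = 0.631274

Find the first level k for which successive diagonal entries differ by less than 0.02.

k = 3

|I_{1,1} − I_{0,0}| = 2.501952 ≥ 0.02
|I_{2,2} − I_{1,1}| = 0.305630 ≥ 0.02
|I_{3,3} − I_{2,2}| = 0.010774 < 0.02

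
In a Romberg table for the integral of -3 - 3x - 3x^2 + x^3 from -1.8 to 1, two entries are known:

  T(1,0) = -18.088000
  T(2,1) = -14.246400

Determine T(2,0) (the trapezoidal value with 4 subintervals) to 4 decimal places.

-15.2068

From T(2,1) = (4·T(2,0) − T(1,0))/3, solve for T(2,0):
4·T(2,0) = 3·(-14.246400) + (-18.088000) = -60.827200
T(2,0) = -15.206800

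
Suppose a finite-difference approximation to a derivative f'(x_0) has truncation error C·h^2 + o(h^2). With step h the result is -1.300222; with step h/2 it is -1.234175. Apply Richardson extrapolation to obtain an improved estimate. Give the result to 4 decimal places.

The leading error scales as h^2; refining by a factor of 2 reduces it by 2^2 = 4.
Extrapolated value = (4·A(h/2) − A(h)) / (4 − 1)
= (4·(-1.234175) − (-1.300222)) / 3
= -3.636478 / 3 = -1.212159

-1.2122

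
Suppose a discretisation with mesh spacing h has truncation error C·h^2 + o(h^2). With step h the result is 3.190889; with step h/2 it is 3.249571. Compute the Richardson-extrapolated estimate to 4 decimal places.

The leading error scales as h^2; refining by a factor of 2 reduces it by 2^2 = 4.
Extrapolated value = (4·A(h/2) − A(h)) / (4 − 1)
= (4·3.249571 − 3.190889) / 3
= 9.807395 / 3 = 3.269132

3.2691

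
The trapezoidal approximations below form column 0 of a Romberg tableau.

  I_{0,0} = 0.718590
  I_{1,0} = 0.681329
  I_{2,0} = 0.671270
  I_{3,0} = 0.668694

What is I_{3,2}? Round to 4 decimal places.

0.6678

Richardson extrapolation on the trapezoidal column (denominator 4−1=3):
I_{2,1} = (4·0.671270 − 0.681329) / 3 = 0.667917
I_{3,1} = (4·0.668694 − 0.671270) / 3 = 0.667835
I_{3,2} = (16·0.667835 − 0.667917) / 15 = 0.667830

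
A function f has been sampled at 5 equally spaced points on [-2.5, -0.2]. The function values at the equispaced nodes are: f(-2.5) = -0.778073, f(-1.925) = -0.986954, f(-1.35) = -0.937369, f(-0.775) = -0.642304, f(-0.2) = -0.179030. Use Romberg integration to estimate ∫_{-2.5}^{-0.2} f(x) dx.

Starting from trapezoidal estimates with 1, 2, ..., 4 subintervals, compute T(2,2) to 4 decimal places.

-1.7910

T(0,0) (trapezoid, 1 panel, h=2.3000): -1.100668
T(1,0) (trapezoid, 2 panels, h=1.1500): -1.628309
T(2,0) (trapezoid, 4 panels, h=0.5750): -1.750978
T(1,1) = -1.628309 + (-1.628309 − (-1.100668))/3 = -1.804189
T(2,1) = -1.750978 + (-1.750978 − (-1.628309))/3 = -1.791868
T(2,2) = -1.791868 + (-1.791868 − (-1.804189))/15 = -1.791047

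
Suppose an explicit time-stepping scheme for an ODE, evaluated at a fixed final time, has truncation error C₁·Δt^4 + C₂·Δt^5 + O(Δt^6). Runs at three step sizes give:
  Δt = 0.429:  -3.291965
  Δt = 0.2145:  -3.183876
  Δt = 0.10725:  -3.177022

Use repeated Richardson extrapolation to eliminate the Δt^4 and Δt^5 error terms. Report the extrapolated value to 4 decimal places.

-3.1766

First eliminate the Δt^4 term (factor 2^4 = 16):
  B₁ = (16·(-3.183876) − (-3.291965))/15 = -3.176670
  B₂ = (16·(-3.177022) − (-3.183876))/15 = -3.176565
Then eliminate the Δt^5 term (factor 2^5 = 32):
  (32·(-3.176565) − (-3.176670))/31 = -3.176562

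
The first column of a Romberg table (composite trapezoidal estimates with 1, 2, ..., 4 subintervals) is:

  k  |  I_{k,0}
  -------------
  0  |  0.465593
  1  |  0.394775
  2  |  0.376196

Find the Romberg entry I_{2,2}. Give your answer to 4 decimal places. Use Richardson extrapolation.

0.3699

I_{1,1} = 0.394775 + (0.394775 − 0.465593)/3 = 0.371169
I_{2,1} = (4·0.376196 − 0.394775) / 3 = 0.370003
I_{2,2} = 0.370003 + (0.370003 − 0.371169)/15 = 0.369925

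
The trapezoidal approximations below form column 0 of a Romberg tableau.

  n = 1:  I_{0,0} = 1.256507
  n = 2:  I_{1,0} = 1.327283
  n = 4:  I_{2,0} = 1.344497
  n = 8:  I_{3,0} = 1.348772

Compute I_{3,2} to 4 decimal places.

I_{2,1} = (4·1.344497 − 1.327283) / 3 = 1.350235
I_{3,1} = (4·1.348772 − 1.344497) / 3 = 1.350197
I_{3,2} = 1.350197 + (1.350197 − 1.350235)/15 = 1.350194
(Column j=1 coincides with Simpson's rule on the same nodes.)

1.3502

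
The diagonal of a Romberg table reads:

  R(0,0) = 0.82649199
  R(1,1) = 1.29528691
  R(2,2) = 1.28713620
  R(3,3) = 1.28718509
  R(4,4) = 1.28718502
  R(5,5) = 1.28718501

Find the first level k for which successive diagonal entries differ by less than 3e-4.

|R(1,1) − R(0,0)| = 0.46879492 ≥ 3e-4
|R(2,2) − R(1,1)| = 0.00815071 ≥ 3e-4
|R(3,3) − R(2,2)| = 0.00004889 < 3e-4

k = 3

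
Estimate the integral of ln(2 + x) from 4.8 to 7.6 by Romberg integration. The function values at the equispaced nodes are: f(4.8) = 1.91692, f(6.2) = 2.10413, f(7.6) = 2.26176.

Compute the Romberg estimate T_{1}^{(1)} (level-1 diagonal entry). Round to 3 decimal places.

T_{0}^{(0)} (trapezoid, 1 panel, h=2.8000): 5.85015
T_{1}^{(0)} (trapezoid, 2 panels, h=1.4000): 5.87086
T_{1}^{(1)} = 5.87086 + (5.87086 − 5.85015)/3 = 5.87776

5.878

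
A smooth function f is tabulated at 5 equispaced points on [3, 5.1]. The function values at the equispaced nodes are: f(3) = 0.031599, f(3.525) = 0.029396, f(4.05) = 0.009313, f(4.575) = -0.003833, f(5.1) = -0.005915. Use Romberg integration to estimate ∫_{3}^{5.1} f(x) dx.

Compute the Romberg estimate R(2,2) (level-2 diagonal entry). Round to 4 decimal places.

R(0,0) (trapezoid, 1 panel, h=2.1000): 0.026968
R(1,0) (trapezoid, 2 panels, h=1.0500): 0.023263
R(2,0) (trapezoid, 4 panels, h=0.5250): 0.025052
R(1,1) = 0.023263 + (0.023263 − 0.026968)/3 = 0.022028
R(2,1) = 0.025052 + (0.025052 − 0.023263)/3 = 0.025648
R(2,2) = 0.025648 + (0.025648 − 0.022028)/15 = 0.025889

0.0259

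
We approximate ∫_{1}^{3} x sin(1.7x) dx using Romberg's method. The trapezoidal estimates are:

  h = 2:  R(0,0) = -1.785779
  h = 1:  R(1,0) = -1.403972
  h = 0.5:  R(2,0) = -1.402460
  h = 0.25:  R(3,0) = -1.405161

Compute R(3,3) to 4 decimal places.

R(1,1) = (4·(-1.403972) − (-1.785779)) / 3 = -1.276703
R(2,1) = (4·(-1.402460) − (-1.403972)) / 3 = -1.401956
R(3,1) = -1.405161 + (-1.405161 − (-1.402460))/3 = -1.406061
R(2,2) = -1.401956 + (-1.401956 − (-1.276703))/15 = -1.410306
R(3,2) = (16·(-1.406061) − (-1.401956)) / 15 = -1.406335
R(3,3) = (64·(-1.406335) − (-1.410306)) / 63 = -1.406272

-1.4063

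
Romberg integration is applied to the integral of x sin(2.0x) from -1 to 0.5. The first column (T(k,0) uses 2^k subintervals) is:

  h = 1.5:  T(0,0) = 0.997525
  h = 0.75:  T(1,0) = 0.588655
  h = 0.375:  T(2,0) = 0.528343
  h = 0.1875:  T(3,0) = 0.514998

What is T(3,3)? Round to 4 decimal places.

Richardson extrapolation on the trapezoidal column (denominator 4−1=3):
T(1,1) = 0.588655 + (0.588655 − 0.997525)/3 = 0.452365
T(2,1) = (4·0.528343 − 0.588655) / 3 = 0.508239
T(3,1) = 0.514998 + (0.514998 − 0.528343)/3 = 0.510550
T(2,2) = 0.508239 + (0.508239 − 0.452365)/15 = 0.511964
T(3,2) = 0.510550 + (0.510550 − 0.508239)/15 = 0.510704
T(3,3) = (64·0.510704 − 0.511964) / 63 = 0.510684

0.5107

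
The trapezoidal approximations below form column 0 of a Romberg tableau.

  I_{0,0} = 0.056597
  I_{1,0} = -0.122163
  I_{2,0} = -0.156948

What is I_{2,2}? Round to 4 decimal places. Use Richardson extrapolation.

-0.1677

Richardson extrapolation on the trapezoidal column (denominator 4−1=3):
I_{1,1} = (4·(-0.122163) − 0.056597) / 3 = -0.181750
I_{2,1} = (4·(-0.156948) − (-0.122163)) / 3 = -0.168543
I_{2,2} = -0.168543 + (-0.168543 − (-0.181750))/15 = -0.167663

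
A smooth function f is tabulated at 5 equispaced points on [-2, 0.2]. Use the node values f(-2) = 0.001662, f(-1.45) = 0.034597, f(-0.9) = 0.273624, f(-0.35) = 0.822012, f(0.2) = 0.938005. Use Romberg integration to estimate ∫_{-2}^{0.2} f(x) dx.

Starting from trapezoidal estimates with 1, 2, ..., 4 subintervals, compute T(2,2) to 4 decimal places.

T(0,0) (trapezoid, 1 panel, h=2.2000): 1.033634
T(1,0) (trapezoid, 2 panels, h=1.1000): 0.817803
T(2,0) (trapezoid, 4 panels, h=0.5500): 0.880037
T(1,1) = 0.817803 + (0.817803 − 1.033634)/3 = 0.745859
T(2,1) = 0.880037 + (0.880037 − 0.817803)/3 = 0.900782
T(2,2) = 0.900782 + (0.900782 − 0.745859)/15 = 0.911110

0.9111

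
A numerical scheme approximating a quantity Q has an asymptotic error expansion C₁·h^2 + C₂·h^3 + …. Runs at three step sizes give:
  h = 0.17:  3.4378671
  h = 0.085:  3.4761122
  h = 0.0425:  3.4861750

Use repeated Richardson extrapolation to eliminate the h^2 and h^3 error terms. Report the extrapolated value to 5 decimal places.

First eliminate the h^2 term (factor 2^2 = 4):
  B₁ = (4·3.4761122 − 3.4378671)/3 = 3.4888606
  B₂ = (4·3.4861750 − 3.4761122)/3 = 3.4895293
Then eliminate the h^3 term (factor 2^3 = 8):
  (8·3.4895293 − 3.4888606)/7 = 3.4896248

3.48962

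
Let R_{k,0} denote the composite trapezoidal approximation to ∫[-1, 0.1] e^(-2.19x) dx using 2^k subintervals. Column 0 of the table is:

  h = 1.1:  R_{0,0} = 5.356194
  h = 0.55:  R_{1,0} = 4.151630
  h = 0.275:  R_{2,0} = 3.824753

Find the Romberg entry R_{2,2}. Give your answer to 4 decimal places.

R_{1,1} = 4.151630 + (4.151630 − 5.356194)/3 = 3.750109
R_{2,1} = 3.824753 + (3.824753 − 4.151630)/3 = 3.715794
R_{2,2} = 3.715794 + (3.715794 − 3.750109)/15 = 3.713506

3.7135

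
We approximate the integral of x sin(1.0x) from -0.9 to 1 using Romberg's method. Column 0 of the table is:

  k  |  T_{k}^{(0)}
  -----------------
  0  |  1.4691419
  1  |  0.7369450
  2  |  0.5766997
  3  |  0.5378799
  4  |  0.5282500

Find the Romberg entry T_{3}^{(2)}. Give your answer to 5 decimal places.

Richardson extrapolation on the trapezoidal column (denominator 4−1=3):
T_{2}^{(1)} = 0.5766997 + (0.5766997 − 0.7369450)/3 = 0.5232846
T_{3}^{(1)} = 0.5378799 + (0.5378799 − 0.5766997)/3 = 0.5249400
T_{3}^{(2)} = 0.5249400 + (0.5249400 − 0.5232846)/15 = 0.5250504
(Column j=1 coincides with Simpson's rule on the same nodes.)

0.52505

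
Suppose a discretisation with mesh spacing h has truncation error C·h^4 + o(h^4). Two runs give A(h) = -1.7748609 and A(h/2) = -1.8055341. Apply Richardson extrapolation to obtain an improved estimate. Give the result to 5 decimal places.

-1.80758

Extrapolated value = (16·A(h/2) − A(h)) / (16 − 1)
= (16·(-1.8055341) − (-1.7748609)) / 15
= -27.1136847 / 15 = -1.8075790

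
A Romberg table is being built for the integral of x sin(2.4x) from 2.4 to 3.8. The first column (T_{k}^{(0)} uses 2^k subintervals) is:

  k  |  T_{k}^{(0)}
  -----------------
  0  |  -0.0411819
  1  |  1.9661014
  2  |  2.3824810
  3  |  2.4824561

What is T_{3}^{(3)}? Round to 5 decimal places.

Richardson extrapolation on the trapezoidal column (denominator 4−1=3):
T_{1}^{(1)} = (4·1.9661014 − (-0.0411819)) / 3 = 2.6351958
T_{2}^{(1)} = 2.3824810 + (2.3824810 − 1.9661014)/3 = 2.5212742
T_{3}^{(1)} = 2.4824561 + (2.4824561 − 2.3824810)/3 = 2.5157811
T_{2}^{(2)} = 2.5212742 + (2.5212742 − 2.6351958)/15 = 2.5136794
T_{3}^{(2)} = (16·2.5157811 − 2.5212742) / 15 = 2.5154149
T_{3}^{(3)} = 2.5154149 + (2.5154149 − 2.5136794)/63 = 2.5154424
(Column j=1 coincides with Simpson's rule on the same nodes.)

2.51544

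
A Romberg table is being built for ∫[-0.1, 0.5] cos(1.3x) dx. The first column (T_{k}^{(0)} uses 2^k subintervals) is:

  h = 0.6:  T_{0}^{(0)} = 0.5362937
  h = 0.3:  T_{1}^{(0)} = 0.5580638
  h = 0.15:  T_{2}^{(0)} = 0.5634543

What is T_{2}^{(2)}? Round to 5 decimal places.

0.56525

T_{1}^{(1)} = (4·0.5580638 − 0.5362937) / 3 = 0.5653205
T_{2}^{(1)} = (4·0.5634543 − 0.5580638) / 3 = 0.5652511
T_{2}^{(2)} = (16·0.5652511 − 0.5653205) / 15 = 0.5652465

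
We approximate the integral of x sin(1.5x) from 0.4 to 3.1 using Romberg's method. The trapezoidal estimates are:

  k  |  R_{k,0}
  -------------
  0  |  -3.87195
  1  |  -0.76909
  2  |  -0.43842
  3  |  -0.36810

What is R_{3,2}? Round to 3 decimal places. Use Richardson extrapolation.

-0.346

Richardson extrapolation on the trapezoidal column (denominator 4−1=3):
R_{2,1} = -0.43842 + (-0.43842 − (-0.76909))/3 = -0.32820
R_{3,1} = (4·(-0.36810) − (-0.43842)) / 3 = -0.34466
R_{3,2} = (16·(-0.34466) − (-0.32820)) / 15 = -0.34576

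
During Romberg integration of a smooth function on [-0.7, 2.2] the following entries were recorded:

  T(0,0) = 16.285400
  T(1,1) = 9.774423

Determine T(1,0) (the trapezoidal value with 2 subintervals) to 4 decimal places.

11.4022

From T(1,1) = (4·T(1,0) − T(0,0))/3, solve for T(1,0):
4·T(1,0) = 3·9.774423 + 16.285400 = 45.608669
T(1,0) = 11.402167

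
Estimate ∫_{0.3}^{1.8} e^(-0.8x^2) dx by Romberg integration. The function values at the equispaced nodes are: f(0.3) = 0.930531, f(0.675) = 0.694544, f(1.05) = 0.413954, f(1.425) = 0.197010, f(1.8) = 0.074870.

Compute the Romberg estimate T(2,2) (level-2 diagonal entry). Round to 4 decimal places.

T(0,0) (trapezoid, 1 panel, h=1.5000): 0.754051
T(1,0) (trapezoid, 2 panels, h=0.7500): 0.687491
T(2,0) (trapezoid, 4 panels, h=0.3750): 0.678078
T(1,1) = 0.687491 + (0.687491 − 0.754051)/3 = 0.665304
T(2,1) = 0.678078 + (0.678078 − 0.687491)/3 = 0.674940
T(2,2) = 0.674940 + (0.674940 − 0.665304)/15 = 0.675582

0.6756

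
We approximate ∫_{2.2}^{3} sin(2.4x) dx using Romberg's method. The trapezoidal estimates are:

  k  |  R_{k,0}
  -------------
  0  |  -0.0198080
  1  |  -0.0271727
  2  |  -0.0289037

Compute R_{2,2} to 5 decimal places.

-0.02947

R_{1,1} = (4·(-0.0271727) − (-0.0198080)) / 3 = -0.0296276
R_{2,1} = -0.0289037 + (-0.0289037 − (-0.0271727))/3 = -0.0294807
R_{2,2} = -0.0294807 + (-0.0294807 − (-0.0296276))/15 = -0.0294709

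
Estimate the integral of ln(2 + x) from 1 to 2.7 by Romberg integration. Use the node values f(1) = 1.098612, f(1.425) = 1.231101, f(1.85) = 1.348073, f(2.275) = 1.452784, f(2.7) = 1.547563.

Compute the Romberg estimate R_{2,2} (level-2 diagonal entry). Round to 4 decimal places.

R_{0,0} (trapezoid, 1 panel, h=1.7000): 2.249249
R_{1,0} (trapezoid, 2 panels, h=0.8500): 2.270486
R_{2,0} (trapezoid, 4 panels, h=0.4250): 2.275894
R_{1,1} = 2.270486 + (2.270486 − 2.249249)/3 = 2.277565
R_{2,1} = 2.275894 + (2.275894 − 2.270486)/3 = 2.277697
R_{2,2} = 2.277697 + (2.277697 − 2.277565)/15 = 2.277706

2.2777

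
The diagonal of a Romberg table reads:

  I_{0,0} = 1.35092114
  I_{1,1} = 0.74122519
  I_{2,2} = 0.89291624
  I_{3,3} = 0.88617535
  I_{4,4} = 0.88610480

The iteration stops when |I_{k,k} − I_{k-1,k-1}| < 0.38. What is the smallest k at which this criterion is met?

k = 2

|I_{1,1} − I_{0,0}| = 0.60969595 ≥ 0.38
|I_{2,2} − I_{1,1}| = 0.15169105 < 0.38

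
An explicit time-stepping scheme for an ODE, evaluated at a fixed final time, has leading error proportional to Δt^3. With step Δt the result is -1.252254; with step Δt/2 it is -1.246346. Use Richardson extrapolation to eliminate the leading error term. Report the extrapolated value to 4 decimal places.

The leading error scales as Δt^3; refining by a factor of 2 reduces it by 2^3 = 8.
Extrapolated value = (8·A(Δt/2) − A(Δt)) / (8 − 1)
= (8·(-1.246346) − (-1.252254)) / 7
= -8.718514 / 7 = -1.245502

-1.2455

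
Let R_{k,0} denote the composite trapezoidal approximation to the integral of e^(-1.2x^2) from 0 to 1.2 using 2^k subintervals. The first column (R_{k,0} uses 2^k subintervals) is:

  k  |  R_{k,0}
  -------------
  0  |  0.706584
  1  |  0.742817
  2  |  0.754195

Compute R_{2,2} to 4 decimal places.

0.7582

R_{1,1} = 0.742817 + (0.742817 − 0.706584)/3 = 0.754895
R_{2,1} = (4·0.754195 − 0.742817) / 3 = 0.757988
R_{2,2} = (16·0.757988 − 0.754895) / 15 = 0.758194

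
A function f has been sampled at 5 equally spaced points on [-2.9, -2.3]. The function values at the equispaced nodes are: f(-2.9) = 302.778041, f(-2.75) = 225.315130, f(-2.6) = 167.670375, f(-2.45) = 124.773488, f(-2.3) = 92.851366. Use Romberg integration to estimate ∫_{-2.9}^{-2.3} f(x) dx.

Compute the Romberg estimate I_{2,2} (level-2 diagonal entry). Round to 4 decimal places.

106.5619

I_{0,0} (trapezoid, 1 panel, h=0.6000): 118.688822
I_{1,0} (trapezoid, 2 panels, h=0.3000): 109.645524
I_{2,0} (trapezoid, 4 panels, h=0.1500): 107.336054
I_{1,1} = 109.645524 + (109.645524 − 118.688822)/3 = 106.631091
I_{2,1} = 107.336054 + (107.336054 − 109.645524)/3 = 106.566231
I_{2,2} = 106.566231 + (106.566231 − 106.631091)/15 = 106.561907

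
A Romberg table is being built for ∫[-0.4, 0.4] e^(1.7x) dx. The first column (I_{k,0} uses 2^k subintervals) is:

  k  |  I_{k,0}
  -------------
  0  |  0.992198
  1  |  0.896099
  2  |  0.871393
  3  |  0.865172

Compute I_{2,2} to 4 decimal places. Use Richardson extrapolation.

0.8631

Richardson extrapolation on the trapezoidal column (denominator 4−1=3):
I_{1,1} = 0.896099 + (0.896099 − 0.992198)/3 = 0.864066
I_{2,1} = 0.871393 + (0.871393 − 0.896099)/3 = 0.863158
I_{2,2} = 0.863158 + (0.863158 − 0.864066)/15 = 0.863097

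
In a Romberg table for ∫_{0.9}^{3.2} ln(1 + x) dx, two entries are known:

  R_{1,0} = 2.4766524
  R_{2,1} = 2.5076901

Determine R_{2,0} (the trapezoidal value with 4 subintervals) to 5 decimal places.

From R_{2,1} = (4·R_{2,0} − R_{1,0})/3, solve for R_{2,0}:
4·R_{2,0} = 3·2.5076901 + 2.4766524 = 9.9997227
R_{2,0} = 2.4999307

2.49993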